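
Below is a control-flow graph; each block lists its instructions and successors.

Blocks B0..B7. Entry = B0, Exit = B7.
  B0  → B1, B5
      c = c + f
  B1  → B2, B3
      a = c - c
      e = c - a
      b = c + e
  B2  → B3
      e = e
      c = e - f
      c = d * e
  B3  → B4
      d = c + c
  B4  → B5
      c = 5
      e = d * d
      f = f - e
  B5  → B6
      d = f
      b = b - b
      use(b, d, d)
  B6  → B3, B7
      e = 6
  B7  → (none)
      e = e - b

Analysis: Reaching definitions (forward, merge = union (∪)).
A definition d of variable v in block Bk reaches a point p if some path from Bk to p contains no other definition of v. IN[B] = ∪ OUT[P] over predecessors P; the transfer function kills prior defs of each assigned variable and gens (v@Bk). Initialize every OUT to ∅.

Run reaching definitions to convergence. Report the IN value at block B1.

Answer: {c@B0}

Derivation:
Converged values:
  B0:  IN={}  OUT={c@B0}
  B1:  IN={c@B0}  OUT={a@B1, b@B1, c@B0, e@B1}
  B2:  IN={a@B1, b@B1, c@B0, e@B1}  OUT={a@B1, b@B1, c@B2, e@B2}
  B3:  IN={a@B1, b@B1, b@B5, c@B0, c@B2, c@B4, d@B5, e@B1, e@B2, e@B6, f@B4}  OUT={a@B1, b@B1, b@B5, c@B0, c@B2, c@B4, d@B3, e@B1, e@B2, e@B6, f@B4}
  B4:  IN={a@B1, b@B1, b@B5, c@B0, c@B2, c@B4, d@B3, e@B1, e@B2, e@B6, f@B4}  OUT={a@B1, b@B1, b@B5, c@B4, d@B3, e@B4, f@B4}
  B5:  IN={a@B1, b@B1, b@B5, c@B0, c@B4, d@B3, e@B4, f@B4}  OUT={a@B1, b@B5, c@B0, c@B4, d@B5, e@B4, f@B4}
  B6:  IN={a@B1, b@B5, c@B0, c@B4, d@B5, e@B4, f@B4}  OUT={a@B1, b@B5, c@B0, c@B4, d@B5, e@B6, f@B4}
  B7:  IN={a@B1, b@B5, c@B0, c@B4, d@B5, e@B6, f@B4}  OUT={a@B1, b@B5, c@B0, c@B4, d@B5, e@B7, f@B4}

Merge at B1: IN[B1] = OUT[B0] = {c@B0}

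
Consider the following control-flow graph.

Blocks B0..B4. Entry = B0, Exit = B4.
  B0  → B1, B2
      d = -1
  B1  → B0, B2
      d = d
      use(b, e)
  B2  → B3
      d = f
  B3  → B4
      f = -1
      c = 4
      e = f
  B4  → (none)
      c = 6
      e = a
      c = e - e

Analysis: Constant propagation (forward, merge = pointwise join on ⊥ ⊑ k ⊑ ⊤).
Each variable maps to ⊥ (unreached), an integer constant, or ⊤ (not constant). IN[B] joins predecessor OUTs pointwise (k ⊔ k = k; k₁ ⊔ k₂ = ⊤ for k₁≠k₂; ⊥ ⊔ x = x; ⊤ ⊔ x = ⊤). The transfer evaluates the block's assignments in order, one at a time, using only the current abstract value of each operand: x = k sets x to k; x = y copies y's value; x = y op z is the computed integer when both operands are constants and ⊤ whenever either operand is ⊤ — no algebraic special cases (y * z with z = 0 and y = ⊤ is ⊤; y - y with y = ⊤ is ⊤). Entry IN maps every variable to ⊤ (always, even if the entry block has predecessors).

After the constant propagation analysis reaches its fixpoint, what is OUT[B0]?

Fixpoint table:
  B0:   IN=(all ⊤)   OUT={d:-1; rest ⊤}
  B1:   IN={d:-1; rest ⊤}   OUT={d:-1; rest ⊤}
  B2:   IN={d:-1; rest ⊤}   OUT=(all ⊤)
  B3:   IN=(all ⊤)   OUT={c:4, e:-1, f:-1; rest ⊤}
  B4:   IN={c:4, e:-1, f:-1; rest ⊤}   OUT={f:-1; rest ⊤}

Merge at B0 (entry node, so the boundary value (all ⊤) is joined with the incoming edge(s)): IN[B0] = (all ⊤) ⊔ OUT[B1] = {a: ⊤, b: ⊤, c: ⊤, d: ⊤, e: ⊤, f: ⊤}
Applying B0's transfer function to that IN value gives OUT[B0] (row B0 above).

Answer: {a: ⊤, b: ⊤, c: ⊤, d: -1, e: ⊤, f: ⊤}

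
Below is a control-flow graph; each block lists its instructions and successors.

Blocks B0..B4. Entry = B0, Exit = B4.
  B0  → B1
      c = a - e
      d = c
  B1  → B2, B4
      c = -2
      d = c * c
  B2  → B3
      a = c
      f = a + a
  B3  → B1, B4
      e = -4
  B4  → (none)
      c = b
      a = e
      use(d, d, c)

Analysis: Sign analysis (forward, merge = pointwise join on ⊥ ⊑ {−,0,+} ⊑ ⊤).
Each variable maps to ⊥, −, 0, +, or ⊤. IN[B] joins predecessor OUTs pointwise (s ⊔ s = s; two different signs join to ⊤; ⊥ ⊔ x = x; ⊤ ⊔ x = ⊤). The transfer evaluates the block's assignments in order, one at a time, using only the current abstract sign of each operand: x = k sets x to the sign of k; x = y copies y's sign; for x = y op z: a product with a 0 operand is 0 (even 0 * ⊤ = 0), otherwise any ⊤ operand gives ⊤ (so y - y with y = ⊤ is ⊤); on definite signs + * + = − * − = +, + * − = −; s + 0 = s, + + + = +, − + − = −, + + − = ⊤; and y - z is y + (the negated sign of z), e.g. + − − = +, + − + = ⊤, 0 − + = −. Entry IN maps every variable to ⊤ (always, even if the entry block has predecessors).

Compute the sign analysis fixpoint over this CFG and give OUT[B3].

Converged values:
  B0:  IN=(all ⊤)  OUT=(all ⊤)
  B1:  IN=(all ⊤)  OUT={c:-, d:+; rest ⊤}
  B2:  IN={c:-, d:+; rest ⊤}  OUT={a:-, c:-, d:+, f:-; rest ⊤}
  B3:  IN={a:-, c:-, d:+, f:-; rest ⊤}  OUT={a:-, c:-, d:+, e:-, f:-; rest ⊤}
  B4:  IN={c:-, d:+; rest ⊤}  OUT={d:+; rest ⊤}

Merge at B3: IN[B3] = OUT[B2] = {a: -, b: ⊤, c: -, d: +, e: ⊤, f: -}
Applying B3's transfer function to that IN value gives OUT[B3] (row B3 above).

Answer: {a: -, b: ⊤, c: -, d: +, e: -, f: -}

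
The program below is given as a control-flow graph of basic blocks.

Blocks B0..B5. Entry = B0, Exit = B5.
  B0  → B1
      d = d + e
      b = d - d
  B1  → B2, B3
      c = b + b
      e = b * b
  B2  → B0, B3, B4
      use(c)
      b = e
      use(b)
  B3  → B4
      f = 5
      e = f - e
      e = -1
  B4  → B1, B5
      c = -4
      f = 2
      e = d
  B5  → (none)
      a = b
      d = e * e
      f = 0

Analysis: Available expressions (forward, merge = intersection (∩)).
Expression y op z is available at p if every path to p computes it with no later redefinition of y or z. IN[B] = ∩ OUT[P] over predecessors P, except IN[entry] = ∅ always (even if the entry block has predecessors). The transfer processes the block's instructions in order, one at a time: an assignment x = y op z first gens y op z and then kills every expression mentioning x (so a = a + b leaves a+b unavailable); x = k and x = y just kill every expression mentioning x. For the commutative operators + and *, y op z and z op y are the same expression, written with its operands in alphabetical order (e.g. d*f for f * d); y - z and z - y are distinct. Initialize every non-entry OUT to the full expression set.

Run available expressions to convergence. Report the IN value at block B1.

Answer: {d-d}

Derivation:
Per-block solution:
  B0:   IN={}   OUT={d-d}
  B1:   IN={d-d}   OUT={b*b, b+b, d-d}
  B2:   IN={b*b, b+b, d-d}   OUT={d-d}
  B3:   IN={d-d}   OUT={d-d}
  B4:   IN={d-d}   OUT={d-d}
  B5:   IN={d-d}   OUT={e*e}

Merge at B1: IN[B1] = OUT[B0] ∩ OUT[B4] = {d-d}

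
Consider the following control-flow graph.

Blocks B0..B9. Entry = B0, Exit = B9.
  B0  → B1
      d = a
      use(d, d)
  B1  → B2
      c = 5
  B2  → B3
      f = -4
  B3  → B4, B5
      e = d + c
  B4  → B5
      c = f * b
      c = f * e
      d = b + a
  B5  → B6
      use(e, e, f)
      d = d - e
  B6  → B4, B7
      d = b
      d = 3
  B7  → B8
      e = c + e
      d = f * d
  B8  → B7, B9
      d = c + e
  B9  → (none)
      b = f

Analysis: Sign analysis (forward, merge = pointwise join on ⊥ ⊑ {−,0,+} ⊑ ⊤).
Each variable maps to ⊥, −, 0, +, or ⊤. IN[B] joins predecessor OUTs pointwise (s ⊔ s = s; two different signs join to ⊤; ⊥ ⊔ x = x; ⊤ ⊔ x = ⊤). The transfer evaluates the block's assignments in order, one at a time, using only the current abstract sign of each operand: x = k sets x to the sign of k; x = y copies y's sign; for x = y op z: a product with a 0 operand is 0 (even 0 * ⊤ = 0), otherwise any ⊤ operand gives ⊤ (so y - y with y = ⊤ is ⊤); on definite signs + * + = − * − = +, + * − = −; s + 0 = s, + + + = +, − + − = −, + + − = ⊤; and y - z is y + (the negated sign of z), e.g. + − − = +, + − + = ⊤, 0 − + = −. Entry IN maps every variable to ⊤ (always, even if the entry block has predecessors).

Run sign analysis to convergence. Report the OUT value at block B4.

Answer: {a: ⊤, b: ⊤, c: ⊤, d: ⊤, e: ⊤, f: -}

Derivation:
Converged values:
  B0:   IN=(all ⊤)   OUT=(all ⊤)
  B1:   IN=(all ⊤)   OUT={c:+; rest ⊤}
  B2:   IN={c:+; rest ⊤}   OUT={c:+, f:-; rest ⊤}
  B3:   IN={c:+, f:-; rest ⊤}   OUT={c:+, f:-; rest ⊤}
  B4:   IN={f:-; rest ⊤}   OUT={f:-; rest ⊤}
  B5:   IN={f:-; rest ⊤}   OUT={f:-; rest ⊤}
  B6:   IN={f:-; rest ⊤}   OUT={d:+, f:-; rest ⊤}
  B7:   IN={f:-; rest ⊤}   OUT={f:-; rest ⊤}
  B8:   IN={f:-; rest ⊤}   OUT={f:-; rest ⊤}
  B9:   IN={f:-; rest ⊤}   OUT={b:-, f:-; rest ⊤}

Merge at B4: IN[B4] = OUT[B3] ⊔ OUT[B6] = {a: ⊤, b: ⊤, c: ⊤, d: ⊤, e: ⊤, f: -}
Applying B4's transfer function to that IN value gives OUT[B4] (row B4 above).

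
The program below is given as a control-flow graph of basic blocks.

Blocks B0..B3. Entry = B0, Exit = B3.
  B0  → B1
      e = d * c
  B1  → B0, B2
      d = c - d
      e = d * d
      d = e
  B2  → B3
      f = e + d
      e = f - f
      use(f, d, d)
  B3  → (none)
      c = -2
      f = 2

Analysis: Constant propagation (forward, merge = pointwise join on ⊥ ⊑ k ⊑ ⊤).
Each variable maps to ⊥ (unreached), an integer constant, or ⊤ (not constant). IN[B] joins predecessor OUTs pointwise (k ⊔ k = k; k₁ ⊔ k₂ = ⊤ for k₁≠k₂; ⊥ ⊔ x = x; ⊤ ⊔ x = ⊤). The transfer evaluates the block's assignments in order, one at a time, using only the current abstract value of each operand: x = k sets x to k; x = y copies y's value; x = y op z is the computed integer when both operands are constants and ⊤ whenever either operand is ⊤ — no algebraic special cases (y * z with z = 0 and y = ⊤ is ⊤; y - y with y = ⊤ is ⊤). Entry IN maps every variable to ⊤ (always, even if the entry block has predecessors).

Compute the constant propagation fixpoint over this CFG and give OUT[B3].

Answer: {a: ⊤, b: ⊤, c: -2, d: ⊤, e: ⊤, f: 2}

Working:
Converged values:
  B0:  IN=(all ⊤)  OUT=(all ⊤)
  B1:  IN=(all ⊤)  OUT=(all ⊤)
  B2:  IN=(all ⊤)  OUT=(all ⊤)
  B3:  IN=(all ⊤)  OUT={c:-2, f:2; rest ⊤}

Merge at B3: IN[B3] = OUT[B2] = {a: ⊤, b: ⊤, c: ⊤, d: ⊤, e: ⊤, f: ⊤}
Applying B3's transfer function to that IN value gives OUT[B3] (row B3 above).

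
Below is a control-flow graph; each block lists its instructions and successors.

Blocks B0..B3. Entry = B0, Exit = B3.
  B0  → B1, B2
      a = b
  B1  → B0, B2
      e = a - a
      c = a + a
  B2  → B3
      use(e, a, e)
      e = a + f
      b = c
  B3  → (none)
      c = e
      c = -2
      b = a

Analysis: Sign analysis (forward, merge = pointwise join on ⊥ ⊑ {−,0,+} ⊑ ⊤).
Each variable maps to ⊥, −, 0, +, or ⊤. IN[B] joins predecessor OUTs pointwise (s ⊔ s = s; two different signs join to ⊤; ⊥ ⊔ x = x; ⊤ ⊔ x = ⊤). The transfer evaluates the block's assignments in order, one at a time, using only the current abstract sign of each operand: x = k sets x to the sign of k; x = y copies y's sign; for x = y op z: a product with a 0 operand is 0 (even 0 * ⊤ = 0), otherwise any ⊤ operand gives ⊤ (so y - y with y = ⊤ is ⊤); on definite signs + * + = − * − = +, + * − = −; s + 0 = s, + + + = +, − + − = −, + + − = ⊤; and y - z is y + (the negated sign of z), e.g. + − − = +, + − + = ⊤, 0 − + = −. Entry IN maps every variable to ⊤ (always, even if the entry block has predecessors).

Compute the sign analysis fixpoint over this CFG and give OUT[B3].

Converged values:
  B0: | IN=(all ⊤) | OUT=(all ⊤)
  B1: | IN=(all ⊤) | OUT=(all ⊤)
  B2: | IN=(all ⊤) | OUT=(all ⊤)
  B3: | IN=(all ⊤) | OUT={c:-; rest ⊤}

Merge at B3: IN[B3] = OUT[B2] = {a: ⊤, b: ⊤, c: ⊤, d: ⊤, e: ⊤, f: ⊤}
Applying B3's transfer function to that IN value gives OUT[B3] (row B3 above).

Answer: {a: ⊤, b: ⊤, c: -, d: ⊤, e: ⊤, f: ⊤}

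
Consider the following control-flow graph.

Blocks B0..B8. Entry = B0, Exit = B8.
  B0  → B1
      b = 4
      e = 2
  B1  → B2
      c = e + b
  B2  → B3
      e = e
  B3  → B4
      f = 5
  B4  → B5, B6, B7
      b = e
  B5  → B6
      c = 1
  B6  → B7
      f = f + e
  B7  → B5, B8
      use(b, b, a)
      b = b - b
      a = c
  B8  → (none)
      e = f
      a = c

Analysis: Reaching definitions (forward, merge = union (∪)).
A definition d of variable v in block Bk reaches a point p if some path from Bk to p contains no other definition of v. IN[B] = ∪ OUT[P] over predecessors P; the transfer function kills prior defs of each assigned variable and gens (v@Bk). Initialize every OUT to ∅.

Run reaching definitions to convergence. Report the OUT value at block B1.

Fixpoint table:
  B0:   IN={}   OUT={b@B0, e@B0}
  B1:   IN={b@B0, e@B0}   OUT={b@B0, c@B1, e@B0}
  B2:   IN={b@B0, c@B1, e@B0}   OUT={b@B0, c@B1, e@B2}
  B3:   IN={b@B0, c@B1, e@B2}   OUT={b@B0, c@B1, e@B2, f@B3}
  B4:   IN={b@B0, c@B1, e@B2, f@B3}   OUT={b@B4, c@B1, e@B2, f@B3}
  B5:   IN={a@B7, b@B4, b@B7, c@B1, c@B5, e@B2, f@B3, f@B6}   OUT={a@B7, b@B4, b@B7, c@B5, e@B2, f@B3, f@B6}
  B6:   IN={a@B7, b@B4, b@B7, c@B1, c@B5, e@B2, f@B3, f@B6}   OUT={a@B7, b@B4, b@B7, c@B1, c@B5, e@B2, f@B6}
  B7:   IN={a@B7, b@B4, b@B7, c@B1, c@B5, e@B2, f@B3, f@B6}   OUT={a@B7, b@B7, c@B1, c@B5, e@B2, f@B3, f@B6}
  B8:   IN={a@B7, b@B7, c@B1, c@B5, e@B2, f@B3, f@B6}   OUT={a@B8, b@B7, c@B1, c@B5, e@B8, f@B3, f@B6}

Merge at B1: IN[B1] = OUT[B0] = {b@B0, e@B0}
Applying B1's transfer function to that IN value gives OUT[B1] (row B1 above).

Answer: {b@B0, c@B1, e@B0}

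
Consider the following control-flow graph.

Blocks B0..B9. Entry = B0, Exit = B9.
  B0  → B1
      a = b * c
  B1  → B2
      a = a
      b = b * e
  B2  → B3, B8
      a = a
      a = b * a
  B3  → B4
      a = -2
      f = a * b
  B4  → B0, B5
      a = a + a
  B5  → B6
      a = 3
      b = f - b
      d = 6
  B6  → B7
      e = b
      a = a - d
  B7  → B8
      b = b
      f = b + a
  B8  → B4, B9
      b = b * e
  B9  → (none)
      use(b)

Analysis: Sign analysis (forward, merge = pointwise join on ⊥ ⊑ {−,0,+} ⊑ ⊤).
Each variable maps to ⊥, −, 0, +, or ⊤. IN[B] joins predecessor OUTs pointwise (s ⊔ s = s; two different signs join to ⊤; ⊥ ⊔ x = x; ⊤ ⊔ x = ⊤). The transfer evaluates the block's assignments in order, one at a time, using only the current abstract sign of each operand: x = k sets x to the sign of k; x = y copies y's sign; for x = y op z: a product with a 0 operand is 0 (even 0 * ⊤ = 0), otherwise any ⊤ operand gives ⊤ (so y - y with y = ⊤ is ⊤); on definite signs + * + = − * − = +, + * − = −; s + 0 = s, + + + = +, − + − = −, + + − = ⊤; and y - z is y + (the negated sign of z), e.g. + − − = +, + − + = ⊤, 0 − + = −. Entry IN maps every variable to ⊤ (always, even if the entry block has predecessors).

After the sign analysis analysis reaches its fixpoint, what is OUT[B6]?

Answer: {a: ⊤, b: ⊤, c: ⊤, d: +, e: ⊤, f: ⊤}

Derivation:
Converged values:
  B0: | IN=(all ⊤) | OUT=(all ⊤)
  B1: | IN=(all ⊤) | OUT=(all ⊤)
  B2: | IN=(all ⊤) | OUT=(all ⊤)
  B3: | IN=(all ⊤) | OUT={a:-; rest ⊤}
  B4: | IN=(all ⊤) | OUT=(all ⊤)
  B5: | IN=(all ⊤) | OUT={a:+, d:+; rest ⊤}
  B6: | IN={a:+, d:+; rest ⊤} | OUT={d:+; rest ⊤}
  B7: | IN={d:+; rest ⊤} | OUT={d:+; rest ⊤}
  B8: | IN=(all ⊤) | OUT=(all ⊤)
  B9: | IN=(all ⊤) | OUT=(all ⊤)

Merge at B6: IN[B6] = OUT[B5] = {a: +, b: ⊤, c: ⊤, d: +, e: ⊤, f: ⊤}
Applying B6's transfer function to that IN value gives OUT[B6] (row B6 above).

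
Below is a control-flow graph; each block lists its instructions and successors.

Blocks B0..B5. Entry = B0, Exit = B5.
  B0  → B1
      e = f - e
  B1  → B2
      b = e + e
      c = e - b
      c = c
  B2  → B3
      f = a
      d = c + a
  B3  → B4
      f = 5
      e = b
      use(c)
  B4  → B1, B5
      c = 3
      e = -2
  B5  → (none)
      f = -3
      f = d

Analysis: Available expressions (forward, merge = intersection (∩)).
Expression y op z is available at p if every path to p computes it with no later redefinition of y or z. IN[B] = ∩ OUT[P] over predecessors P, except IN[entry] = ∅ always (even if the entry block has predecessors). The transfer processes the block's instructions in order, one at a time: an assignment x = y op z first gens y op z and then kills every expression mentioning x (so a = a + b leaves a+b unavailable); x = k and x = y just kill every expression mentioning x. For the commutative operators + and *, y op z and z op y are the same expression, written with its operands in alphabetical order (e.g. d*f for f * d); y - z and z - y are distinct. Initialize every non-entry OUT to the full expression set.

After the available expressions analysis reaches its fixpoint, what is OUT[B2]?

Answer: {a+c, e+e, e-b}

Trace:
Per-block solution:
  B0:   IN={}   OUT={}
  B1:   IN={}   OUT={e+e, e-b}
  B2:   IN={e+e, e-b}   OUT={a+c, e+e, e-b}
  B3:   IN={a+c, e+e, e-b}   OUT={a+c}
  B4:   IN={a+c}   OUT={}
  B5:   IN={}   OUT={}

Merge at B2: IN[B2] = OUT[B1] = {e+e, e-b}
Applying B2's transfer function to that IN value gives OUT[B2] (row B2 above).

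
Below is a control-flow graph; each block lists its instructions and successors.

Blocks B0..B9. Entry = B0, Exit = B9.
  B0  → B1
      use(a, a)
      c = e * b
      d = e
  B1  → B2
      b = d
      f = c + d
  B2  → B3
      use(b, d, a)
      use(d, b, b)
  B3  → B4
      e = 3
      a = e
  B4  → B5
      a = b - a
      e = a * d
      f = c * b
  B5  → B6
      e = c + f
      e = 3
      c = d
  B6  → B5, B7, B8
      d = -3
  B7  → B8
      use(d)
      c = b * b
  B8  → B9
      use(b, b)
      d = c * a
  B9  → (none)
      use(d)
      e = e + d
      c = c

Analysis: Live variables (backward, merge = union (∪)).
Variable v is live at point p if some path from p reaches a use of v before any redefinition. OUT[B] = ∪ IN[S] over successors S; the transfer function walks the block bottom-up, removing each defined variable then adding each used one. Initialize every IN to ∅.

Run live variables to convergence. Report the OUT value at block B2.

Per-block solution:
  B0: | IN={a, b, e} | OUT={a, c, d}
  B1: | IN={a, c, d} | OUT={a, b, c, d}
  B2: | IN={a, b, c, d} | OUT={b, c, d}
  B3: | IN={b, c, d} | OUT={a, b, c, d}
  B4: | IN={a, b, c, d} | OUT={a, b, c, d, f}
  B5: | IN={a, b, c, d, f} | OUT={a, b, c, e, f}
  B6: | IN={a, b, c, e, f} | OUT={a, b, c, d, e, f}
  B7: | IN={a, b, d, e} | OUT={a, b, c, e}
  B8: | IN={a, b, c, e} | OUT={c, d, e}
  B9: | IN={c, d, e} | OUT={}

Merge at B2: OUT[B2] = IN[B3] = {b, c, d}

Answer: {b, c, d}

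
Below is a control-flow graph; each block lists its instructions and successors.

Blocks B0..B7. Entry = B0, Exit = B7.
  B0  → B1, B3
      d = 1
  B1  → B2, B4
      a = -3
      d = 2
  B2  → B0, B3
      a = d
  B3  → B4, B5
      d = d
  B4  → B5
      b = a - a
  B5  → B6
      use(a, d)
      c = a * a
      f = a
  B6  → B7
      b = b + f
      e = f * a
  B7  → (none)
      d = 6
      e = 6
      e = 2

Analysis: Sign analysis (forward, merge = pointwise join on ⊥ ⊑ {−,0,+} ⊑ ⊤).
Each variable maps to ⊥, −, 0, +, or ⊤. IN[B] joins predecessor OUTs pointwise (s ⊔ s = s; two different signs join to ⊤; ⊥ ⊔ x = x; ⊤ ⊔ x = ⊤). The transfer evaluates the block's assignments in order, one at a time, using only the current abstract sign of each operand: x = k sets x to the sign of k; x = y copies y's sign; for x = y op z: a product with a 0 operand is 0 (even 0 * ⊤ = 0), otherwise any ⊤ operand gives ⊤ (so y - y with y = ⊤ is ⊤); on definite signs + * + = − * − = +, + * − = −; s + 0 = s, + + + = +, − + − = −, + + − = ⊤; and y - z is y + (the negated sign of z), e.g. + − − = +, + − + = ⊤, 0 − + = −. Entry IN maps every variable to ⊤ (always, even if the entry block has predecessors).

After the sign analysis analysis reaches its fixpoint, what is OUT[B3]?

Answer: {a: ⊤, b: ⊤, c: ⊤, d: +, e: ⊤, f: ⊤}

Trace:
Converged values:
  B0:  IN=(all ⊤)  OUT={d:+; rest ⊤}
  B1:  IN={d:+; rest ⊤}  OUT={a:-, d:+; rest ⊤}
  B2:  IN={a:-, d:+; rest ⊤}  OUT={a:+, d:+; rest ⊤}
  B3:  IN={d:+; rest ⊤}  OUT={d:+; rest ⊤}
  B4:  IN={d:+; rest ⊤}  OUT={d:+; rest ⊤}
  B5:  IN={d:+; rest ⊤}  OUT={d:+; rest ⊤}
  B6:  IN={d:+; rest ⊤}  OUT={d:+; rest ⊤}
  B7:  IN={d:+; rest ⊤}  OUT={d:+, e:+; rest ⊤}

Merge at B3: IN[B3] = OUT[B0] ⊔ OUT[B2] = {a: ⊤, b: ⊤, c: ⊤, d: +, e: ⊤, f: ⊤}
Applying B3's transfer function to that IN value gives OUT[B3] (row B3 above).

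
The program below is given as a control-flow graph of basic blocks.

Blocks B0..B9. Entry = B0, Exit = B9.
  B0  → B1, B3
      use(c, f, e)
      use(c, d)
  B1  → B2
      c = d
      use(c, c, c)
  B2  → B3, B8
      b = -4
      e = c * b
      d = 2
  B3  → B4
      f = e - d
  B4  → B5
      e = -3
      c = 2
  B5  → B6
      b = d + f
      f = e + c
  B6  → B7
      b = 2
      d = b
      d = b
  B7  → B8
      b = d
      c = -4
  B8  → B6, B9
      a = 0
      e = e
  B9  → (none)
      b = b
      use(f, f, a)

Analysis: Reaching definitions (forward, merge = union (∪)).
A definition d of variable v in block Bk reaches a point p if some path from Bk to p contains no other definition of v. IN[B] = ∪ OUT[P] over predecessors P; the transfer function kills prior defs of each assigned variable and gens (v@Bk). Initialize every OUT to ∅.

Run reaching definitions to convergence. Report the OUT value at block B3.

Answer: {b@B2, c@B1, d@B2, e@B2, f@B3}

Trace:
Per-block solution:
  B0: | IN={} | OUT={}
  B1: | IN={} | OUT={c@B1}
  B2: | IN={c@B1} | OUT={b@B2, c@B1, d@B2, e@B2}
  B3: | IN={b@B2, c@B1, d@B2, e@B2} | OUT={b@B2, c@B1, d@B2, e@B2, f@B3}
  B4: | IN={b@B2, c@B1, d@B2, e@B2, f@B3} | OUT={b@B2, c@B4, d@B2, e@B4, f@B3}
  B5: | IN={b@B2, c@B4, d@B2, e@B4, f@B3} | OUT={b@B5, c@B4, d@B2, e@B4, f@B5}
  B6: | IN={a@B8, b@B2, b@B5, b@B7, c@B1, c@B4, c@B7, d@B2, d@B6, e@B4, e@B8, f@B5} | OUT={a@B8, b@B6, c@B1, c@B4, c@B7, d@B6, e@B4, e@B8, f@B5}
  B7: | IN={a@B8, b@B6, c@B1, c@B4, c@B7, d@B6, e@B4, e@B8, f@B5} | OUT={a@B8, b@B7, c@B7, d@B6, e@B4, e@B8, f@B5}
  B8: | IN={a@B8, b@B2, b@B7, c@B1, c@B7, d@B2, d@B6, e@B2, e@B4, e@B8, f@B5} | OUT={a@B8, b@B2, b@B7, c@B1, c@B7, d@B2, d@B6, e@B8, f@B5}
  B9: | IN={a@B8, b@B2, b@B7, c@B1, c@B7, d@B2, d@B6, e@B8, f@B5} | OUT={a@B8, b@B9, c@B1, c@B7, d@B2, d@B6, e@B8, f@B5}

Merge at B3: IN[B3] = OUT[B0] ⊔ OUT[B2] = {b@B2, c@B1, d@B2, e@B2}
Applying B3's transfer function to that IN value gives OUT[B3] (row B3 above).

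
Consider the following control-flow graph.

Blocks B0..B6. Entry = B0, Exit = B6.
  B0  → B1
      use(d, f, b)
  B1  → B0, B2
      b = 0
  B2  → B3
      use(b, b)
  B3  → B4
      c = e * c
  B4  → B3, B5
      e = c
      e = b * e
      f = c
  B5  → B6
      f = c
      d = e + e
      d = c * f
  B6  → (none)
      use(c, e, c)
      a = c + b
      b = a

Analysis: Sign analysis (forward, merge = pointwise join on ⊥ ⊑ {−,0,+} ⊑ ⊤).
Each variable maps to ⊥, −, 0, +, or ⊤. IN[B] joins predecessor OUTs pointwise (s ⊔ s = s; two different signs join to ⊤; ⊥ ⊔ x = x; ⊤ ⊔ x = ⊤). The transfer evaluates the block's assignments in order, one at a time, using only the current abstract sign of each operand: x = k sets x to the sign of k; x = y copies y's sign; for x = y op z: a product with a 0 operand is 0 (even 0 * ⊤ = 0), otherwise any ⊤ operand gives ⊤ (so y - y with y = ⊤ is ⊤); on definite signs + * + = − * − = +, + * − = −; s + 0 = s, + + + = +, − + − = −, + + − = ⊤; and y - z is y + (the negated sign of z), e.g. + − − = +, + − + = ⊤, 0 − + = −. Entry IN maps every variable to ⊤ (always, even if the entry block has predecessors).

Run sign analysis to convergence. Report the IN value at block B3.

Converged values:
  B0: | IN=(all ⊤) | OUT=(all ⊤)
  B1: | IN=(all ⊤) | OUT={b:0; rest ⊤}
  B2: | IN={b:0; rest ⊤} | OUT={b:0; rest ⊤}
  B3: | IN={b:0; rest ⊤} | OUT={b:0; rest ⊤}
  B4: | IN={b:0; rest ⊤} | OUT={b:0, e:0; rest ⊤}
  B5: | IN={b:0, e:0; rest ⊤} | OUT={b:0, e:0; rest ⊤}
  B6: | IN={b:0, e:0; rest ⊤} | OUT={e:0; rest ⊤}

Merge at B3: IN[B3] = OUT[B2] ⊔ OUT[B4] = {a: ⊤, b: 0, c: ⊤, d: ⊤, e: ⊤, f: ⊤}

Answer: {a: ⊤, b: 0, c: ⊤, d: ⊤, e: ⊤, f: ⊤}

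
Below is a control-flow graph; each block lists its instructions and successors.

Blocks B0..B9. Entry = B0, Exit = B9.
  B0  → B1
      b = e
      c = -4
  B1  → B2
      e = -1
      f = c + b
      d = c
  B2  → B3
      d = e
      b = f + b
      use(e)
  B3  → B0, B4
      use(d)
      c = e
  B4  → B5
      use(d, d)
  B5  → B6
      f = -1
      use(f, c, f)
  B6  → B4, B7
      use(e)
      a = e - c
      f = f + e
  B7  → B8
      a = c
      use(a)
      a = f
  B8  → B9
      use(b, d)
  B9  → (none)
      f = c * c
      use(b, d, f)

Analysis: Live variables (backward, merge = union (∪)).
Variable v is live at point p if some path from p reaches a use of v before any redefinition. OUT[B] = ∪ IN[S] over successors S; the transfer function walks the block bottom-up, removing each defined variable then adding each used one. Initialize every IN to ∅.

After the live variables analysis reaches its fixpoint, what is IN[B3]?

Fixpoint table:
  B0:   IN={e}   OUT={b, c}
  B1:   IN={b, c}   OUT={b, e, f}
  B2:   IN={b, e, f}   OUT={b, d, e}
  B3:   IN={b, d, e}   OUT={b, c, d, e}
  B4:   IN={b, c, d, e}   OUT={b, c, d, e}
  B5:   IN={b, c, d, e}   OUT={b, c, d, e, f}
  B6:   IN={b, c, d, e, f}   OUT={b, c, d, e, f}
  B7:   IN={b, c, d, f}   OUT={b, c, d}
  B8:   IN={b, c, d}   OUT={b, c, d}
  B9:   IN={b, c, d}   OUT={}

Merge at B3: OUT[B3] = IN[B0] ⊔ IN[B4] = {b, c, d, e}
Applying B3's transfer function to that OUT value gives IN[B3] (row B3 above).

Answer: {b, d, e}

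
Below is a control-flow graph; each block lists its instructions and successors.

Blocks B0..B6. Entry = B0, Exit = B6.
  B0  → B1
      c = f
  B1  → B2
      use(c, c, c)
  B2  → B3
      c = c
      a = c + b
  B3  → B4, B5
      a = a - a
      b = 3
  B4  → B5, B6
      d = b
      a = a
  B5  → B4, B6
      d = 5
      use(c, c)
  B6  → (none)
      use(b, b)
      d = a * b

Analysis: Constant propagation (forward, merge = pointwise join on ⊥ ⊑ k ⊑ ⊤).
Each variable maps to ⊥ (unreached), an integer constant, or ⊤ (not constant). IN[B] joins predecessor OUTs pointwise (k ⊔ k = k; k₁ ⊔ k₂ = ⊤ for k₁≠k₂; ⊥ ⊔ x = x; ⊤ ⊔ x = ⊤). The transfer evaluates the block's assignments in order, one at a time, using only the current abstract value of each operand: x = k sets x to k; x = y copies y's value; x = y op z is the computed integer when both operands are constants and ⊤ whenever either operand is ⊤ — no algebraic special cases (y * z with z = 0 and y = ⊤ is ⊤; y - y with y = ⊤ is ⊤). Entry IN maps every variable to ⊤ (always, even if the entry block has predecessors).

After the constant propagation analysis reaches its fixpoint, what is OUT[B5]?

Fixpoint table:
  B0:  IN=(all ⊤)  OUT=(all ⊤)
  B1:  IN=(all ⊤)  OUT=(all ⊤)
  B2:  IN=(all ⊤)  OUT=(all ⊤)
  B3:  IN=(all ⊤)  OUT={b:3; rest ⊤}
  B4:  IN={b:3; rest ⊤}  OUT={b:3, d:3; rest ⊤}
  B5:  IN={b:3; rest ⊤}  OUT={b:3, d:5; rest ⊤}
  B6:  IN={b:3; rest ⊤}  OUT={b:3; rest ⊤}

Merge at B5: IN[B5] = OUT[B3] ⊔ OUT[B4] = {a: ⊤, b: 3, c: ⊤, d: ⊤, e: ⊤, f: ⊤}
Applying B5's transfer function to that IN value gives OUT[B5] (row B5 above).

Answer: {a: ⊤, b: 3, c: ⊤, d: 5, e: ⊤, f: ⊤}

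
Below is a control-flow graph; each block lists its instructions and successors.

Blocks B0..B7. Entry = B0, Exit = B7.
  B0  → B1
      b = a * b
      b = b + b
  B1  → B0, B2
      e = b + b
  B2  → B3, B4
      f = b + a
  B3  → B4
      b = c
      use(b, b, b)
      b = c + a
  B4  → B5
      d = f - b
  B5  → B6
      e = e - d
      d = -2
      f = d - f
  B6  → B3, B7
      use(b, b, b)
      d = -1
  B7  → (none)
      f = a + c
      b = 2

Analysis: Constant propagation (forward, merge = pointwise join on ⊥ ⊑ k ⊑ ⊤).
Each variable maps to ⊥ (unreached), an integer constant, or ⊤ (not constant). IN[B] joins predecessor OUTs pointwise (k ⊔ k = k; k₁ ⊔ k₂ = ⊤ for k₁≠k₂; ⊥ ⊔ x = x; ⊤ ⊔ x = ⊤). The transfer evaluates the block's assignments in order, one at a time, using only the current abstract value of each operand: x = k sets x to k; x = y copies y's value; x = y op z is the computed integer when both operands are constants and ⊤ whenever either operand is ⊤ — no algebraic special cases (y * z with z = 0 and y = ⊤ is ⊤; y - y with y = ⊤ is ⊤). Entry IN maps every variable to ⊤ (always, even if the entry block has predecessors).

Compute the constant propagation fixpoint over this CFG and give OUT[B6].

Converged values:
  B0:   IN=(all ⊤)   OUT=(all ⊤)
  B1:   IN=(all ⊤)   OUT=(all ⊤)
  B2:   IN=(all ⊤)   OUT=(all ⊤)
  B3:   IN=(all ⊤)   OUT=(all ⊤)
  B4:   IN=(all ⊤)   OUT=(all ⊤)
  B5:   IN=(all ⊤)   OUT={d:-2; rest ⊤}
  B6:   IN={d:-2; rest ⊤}   OUT={d:-1; rest ⊤}
  B7:   IN={d:-1; rest ⊤}   OUT={b:2, d:-1; rest ⊤}

Merge at B6: IN[B6] = OUT[B5] = {a: ⊤, b: ⊤, c: ⊤, d: -2, e: ⊤, f: ⊤}
Applying B6's transfer function to that IN value gives OUT[B6] (row B6 above).

Answer: {a: ⊤, b: ⊤, c: ⊤, d: -1, e: ⊤, f: ⊤}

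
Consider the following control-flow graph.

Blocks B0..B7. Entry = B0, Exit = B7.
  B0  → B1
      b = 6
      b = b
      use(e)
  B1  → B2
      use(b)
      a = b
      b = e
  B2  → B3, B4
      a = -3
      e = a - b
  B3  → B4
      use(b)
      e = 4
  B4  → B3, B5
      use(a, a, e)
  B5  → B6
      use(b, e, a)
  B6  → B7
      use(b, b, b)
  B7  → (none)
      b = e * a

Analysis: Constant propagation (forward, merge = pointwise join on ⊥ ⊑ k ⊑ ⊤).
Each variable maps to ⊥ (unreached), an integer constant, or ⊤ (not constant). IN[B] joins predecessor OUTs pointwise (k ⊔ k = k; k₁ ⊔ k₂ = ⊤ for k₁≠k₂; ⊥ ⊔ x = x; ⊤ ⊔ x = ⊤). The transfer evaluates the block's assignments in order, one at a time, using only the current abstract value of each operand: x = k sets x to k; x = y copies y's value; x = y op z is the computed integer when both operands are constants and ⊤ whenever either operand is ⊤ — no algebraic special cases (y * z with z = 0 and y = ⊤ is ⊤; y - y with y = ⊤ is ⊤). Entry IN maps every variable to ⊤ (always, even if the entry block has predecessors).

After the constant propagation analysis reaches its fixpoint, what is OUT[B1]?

Answer: {a: 6, b: ⊤, c: ⊤, d: ⊤, e: ⊤, f: ⊤}

Working:
Per-block solution:
  B0:  IN=(all ⊤)  OUT={b:6; rest ⊤}
  B1:  IN={b:6; rest ⊤}  OUT={a:6; rest ⊤}
  B2:  IN={a:6; rest ⊤}  OUT={a:-3; rest ⊤}
  B3:  IN={a:-3; rest ⊤}  OUT={a:-3, e:4; rest ⊤}
  B4:  IN={a:-3; rest ⊤}  OUT={a:-3; rest ⊤}
  B5:  IN={a:-3; rest ⊤}  OUT={a:-3; rest ⊤}
  B6:  IN={a:-3; rest ⊤}  OUT={a:-3; rest ⊤}
  B7:  IN={a:-3; rest ⊤}  OUT={a:-3; rest ⊤}

Merge at B1: IN[B1] = OUT[B0] = {a: ⊤, b: 6, c: ⊤, d: ⊤, e: ⊤, f: ⊤}
Applying B1's transfer function to that IN value gives OUT[B1] (row B1 above).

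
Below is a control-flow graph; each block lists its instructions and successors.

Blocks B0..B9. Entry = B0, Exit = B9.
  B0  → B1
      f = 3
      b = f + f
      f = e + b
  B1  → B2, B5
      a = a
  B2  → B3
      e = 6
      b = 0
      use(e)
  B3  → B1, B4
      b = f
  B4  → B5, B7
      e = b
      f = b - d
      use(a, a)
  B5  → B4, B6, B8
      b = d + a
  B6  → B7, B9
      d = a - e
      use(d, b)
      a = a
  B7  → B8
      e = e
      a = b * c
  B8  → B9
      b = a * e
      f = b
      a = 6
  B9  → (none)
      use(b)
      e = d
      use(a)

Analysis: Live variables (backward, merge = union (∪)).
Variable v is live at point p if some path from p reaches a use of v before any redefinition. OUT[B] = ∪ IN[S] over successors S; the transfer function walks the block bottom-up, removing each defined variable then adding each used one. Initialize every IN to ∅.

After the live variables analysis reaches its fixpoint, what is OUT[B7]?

Per-block solution:
  B0:   IN={a, c, d, e}   OUT={a, c, d, e, f}
  B1:   IN={a, c, d, e, f}   OUT={a, c, d, e, f}
  B2:   IN={a, c, d, f}   OUT={a, c, d, e, f}
  B3:   IN={a, c, d, e, f}   OUT={a, b, c, d, e, f}
  B4:   IN={a, b, c, d}   OUT={a, b, c, d, e}
  B5:   IN={a, c, d, e}   OUT={a, b, c, d, e}
  B6:   IN={a, b, c, e}   OUT={a, b, c, d, e}
  B7:   IN={b, c, d, e}   OUT={a, d, e}
  B8:   IN={a, d, e}   OUT={a, b, d}
  B9:   IN={a, b, d}   OUT={}

Merge at B7: OUT[B7] = IN[B8] = {a, d, e}

Answer: {a, d, e}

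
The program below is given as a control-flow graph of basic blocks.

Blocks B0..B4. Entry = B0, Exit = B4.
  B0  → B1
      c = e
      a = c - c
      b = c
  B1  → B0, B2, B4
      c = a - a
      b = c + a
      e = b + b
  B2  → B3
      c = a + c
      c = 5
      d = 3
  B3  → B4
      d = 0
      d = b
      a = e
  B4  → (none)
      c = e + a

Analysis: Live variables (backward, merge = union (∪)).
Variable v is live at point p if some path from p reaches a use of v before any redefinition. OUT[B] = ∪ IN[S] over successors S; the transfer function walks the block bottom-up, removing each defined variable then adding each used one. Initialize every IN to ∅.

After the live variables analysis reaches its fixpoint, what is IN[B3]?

Answer: {b, e}

Derivation:
Per-block solution:
  B0: | IN={e} | OUT={a}
  B1: | IN={a} | OUT={a, b, c, e}
  B2: | IN={a, b, c, e} | OUT={b, e}
  B3: | IN={b, e} | OUT={a, e}
  B4: | IN={a, e} | OUT={}

Merge at B3: OUT[B3] = IN[B4] = {a, e}
Applying B3's transfer function to that OUT value gives IN[B3] (row B3 above).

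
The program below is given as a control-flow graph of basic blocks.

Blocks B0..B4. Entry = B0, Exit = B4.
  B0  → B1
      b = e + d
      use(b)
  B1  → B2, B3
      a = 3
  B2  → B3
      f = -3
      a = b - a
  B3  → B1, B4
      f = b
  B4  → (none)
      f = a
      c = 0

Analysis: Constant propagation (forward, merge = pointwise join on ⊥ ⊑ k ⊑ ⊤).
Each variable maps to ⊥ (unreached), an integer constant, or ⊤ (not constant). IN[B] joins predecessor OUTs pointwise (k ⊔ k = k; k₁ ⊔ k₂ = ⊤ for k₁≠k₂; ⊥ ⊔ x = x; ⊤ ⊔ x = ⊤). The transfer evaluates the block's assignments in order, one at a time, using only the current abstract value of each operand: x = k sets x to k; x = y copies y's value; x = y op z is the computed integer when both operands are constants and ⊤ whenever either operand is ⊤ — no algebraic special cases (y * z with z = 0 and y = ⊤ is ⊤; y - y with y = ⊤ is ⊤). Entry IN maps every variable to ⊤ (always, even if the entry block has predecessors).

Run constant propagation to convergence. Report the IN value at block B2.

Per-block solution:
  B0: | IN=(all ⊤) | OUT=(all ⊤)
  B1: | IN=(all ⊤) | OUT={a:3; rest ⊤}
  B2: | IN={a:3; rest ⊤} | OUT={f:-3; rest ⊤}
  B3: | IN=(all ⊤) | OUT=(all ⊤)
  B4: | IN=(all ⊤) | OUT={c:0; rest ⊤}

Merge at B2: IN[B2] = OUT[B1] = {a: 3, b: ⊤, c: ⊤, d: ⊤, e: ⊤, f: ⊤}

Answer: {a: 3, b: ⊤, c: ⊤, d: ⊤, e: ⊤, f: ⊤}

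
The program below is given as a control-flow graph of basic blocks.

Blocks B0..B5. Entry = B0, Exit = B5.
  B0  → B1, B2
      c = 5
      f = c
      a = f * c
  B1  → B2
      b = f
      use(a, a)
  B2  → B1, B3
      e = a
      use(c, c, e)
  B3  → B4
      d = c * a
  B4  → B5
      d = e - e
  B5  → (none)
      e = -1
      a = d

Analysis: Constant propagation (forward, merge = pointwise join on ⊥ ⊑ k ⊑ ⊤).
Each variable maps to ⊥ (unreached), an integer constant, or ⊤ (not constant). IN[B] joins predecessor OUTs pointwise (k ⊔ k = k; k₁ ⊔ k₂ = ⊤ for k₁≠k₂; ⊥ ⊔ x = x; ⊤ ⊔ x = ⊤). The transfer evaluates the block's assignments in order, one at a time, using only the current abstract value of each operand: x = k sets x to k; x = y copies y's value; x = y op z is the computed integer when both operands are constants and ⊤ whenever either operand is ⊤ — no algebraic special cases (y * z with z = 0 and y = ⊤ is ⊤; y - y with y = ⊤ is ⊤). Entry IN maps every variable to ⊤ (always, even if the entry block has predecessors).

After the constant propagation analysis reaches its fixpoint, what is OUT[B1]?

Answer: {a: 25, b: 5, c: 5, d: ⊤, e: ⊤, f: 5}

Trace:
Converged values:
  B0:   IN=(all ⊤)   OUT={a:25, c:5, f:5; rest ⊤}
  B1:   IN={a:25, c:5, f:5; rest ⊤}   OUT={a:25, b:5, c:5, f:5; rest ⊤}
  B2:   IN={a:25, c:5, f:5; rest ⊤}   OUT={a:25, c:5, e:25, f:5; rest ⊤}
  B3:   IN={a:25, c:5, e:25, f:5; rest ⊤}   OUT={a:25, c:5, d:125, e:25, f:5; rest ⊤}
  B4:   IN={a:25, c:5, d:125, e:25, f:5; rest ⊤}   OUT={a:25, c:5, d:0, e:25, f:5; rest ⊤}
  B5:   IN={a:25, c:5, d:0, e:25, f:5; rest ⊤}   OUT={a:0, c:5, d:0, e:-1, f:5; rest ⊤}

Merge at B1: IN[B1] = OUT[B0] ⊔ OUT[B2] = {a: 25, b: ⊤, c: 5, d: ⊤, e: ⊤, f: 5}
Applying B1's transfer function to that IN value gives OUT[B1] (row B1 above).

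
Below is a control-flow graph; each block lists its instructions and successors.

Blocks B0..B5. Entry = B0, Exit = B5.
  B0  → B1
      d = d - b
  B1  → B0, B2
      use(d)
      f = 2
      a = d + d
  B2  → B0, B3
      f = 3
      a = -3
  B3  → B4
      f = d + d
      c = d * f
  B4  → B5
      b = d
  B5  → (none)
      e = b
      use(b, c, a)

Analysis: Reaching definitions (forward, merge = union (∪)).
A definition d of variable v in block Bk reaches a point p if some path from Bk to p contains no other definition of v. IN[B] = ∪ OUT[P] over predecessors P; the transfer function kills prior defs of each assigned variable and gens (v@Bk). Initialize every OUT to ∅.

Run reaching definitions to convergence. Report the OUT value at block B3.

Fixpoint table:
  B0: | IN={a@B1, a@B2, d@B0, f@B1, f@B2} | OUT={a@B1, a@B2, d@B0, f@B1, f@B2}
  B1: | IN={a@B1, a@B2, d@B0, f@B1, f@B2} | OUT={a@B1, d@B0, f@B1}
  B2: | IN={a@B1, d@B0, f@B1} | OUT={a@B2, d@B0, f@B2}
  B3: | IN={a@B2, d@B0, f@B2} | OUT={a@B2, c@B3, d@B0, f@B3}
  B4: | IN={a@B2, c@B3, d@B0, f@B3} | OUT={a@B2, b@B4, c@B3, d@B0, f@B3}
  B5: | IN={a@B2, b@B4, c@B3, d@B0, f@B3} | OUT={a@B2, b@B4, c@B3, d@B0, e@B5, f@B3}

Merge at B3: IN[B3] = OUT[B2] = {a@B2, d@B0, f@B2}
Applying B3's transfer function to that IN value gives OUT[B3] (row B3 above).

Answer: {a@B2, c@B3, d@B0, f@B3}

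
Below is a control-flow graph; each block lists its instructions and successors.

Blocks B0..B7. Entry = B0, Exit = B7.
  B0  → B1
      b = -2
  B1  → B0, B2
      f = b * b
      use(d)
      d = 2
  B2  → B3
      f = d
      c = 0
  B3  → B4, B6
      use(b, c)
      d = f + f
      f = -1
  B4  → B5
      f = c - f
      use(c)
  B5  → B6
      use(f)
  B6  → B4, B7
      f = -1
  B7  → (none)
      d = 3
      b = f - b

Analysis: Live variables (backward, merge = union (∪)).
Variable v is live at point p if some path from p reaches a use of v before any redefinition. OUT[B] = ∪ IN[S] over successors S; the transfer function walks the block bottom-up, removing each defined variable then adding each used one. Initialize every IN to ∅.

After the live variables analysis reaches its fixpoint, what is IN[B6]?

Answer: {b, c}

Derivation:
Per-block solution:
  B0:  IN={d}  OUT={b, d}
  B1:  IN={b, d}  OUT={b, d}
  B2:  IN={b, d}  OUT={b, c, f}
  B3:  IN={b, c, f}  OUT={b, c, f}
  B4:  IN={b, c, f}  OUT={b, c, f}
  B5:  IN={b, c, f}  OUT={b, c}
  B6:  IN={b, c}  OUT={b, c, f}
  B7:  IN={b, f}  OUT={}

Merge at B6: OUT[B6] = IN[B4] ⊔ IN[B7] = {b, c, f}
Applying B6's transfer function to that OUT value gives IN[B6] (row B6 above).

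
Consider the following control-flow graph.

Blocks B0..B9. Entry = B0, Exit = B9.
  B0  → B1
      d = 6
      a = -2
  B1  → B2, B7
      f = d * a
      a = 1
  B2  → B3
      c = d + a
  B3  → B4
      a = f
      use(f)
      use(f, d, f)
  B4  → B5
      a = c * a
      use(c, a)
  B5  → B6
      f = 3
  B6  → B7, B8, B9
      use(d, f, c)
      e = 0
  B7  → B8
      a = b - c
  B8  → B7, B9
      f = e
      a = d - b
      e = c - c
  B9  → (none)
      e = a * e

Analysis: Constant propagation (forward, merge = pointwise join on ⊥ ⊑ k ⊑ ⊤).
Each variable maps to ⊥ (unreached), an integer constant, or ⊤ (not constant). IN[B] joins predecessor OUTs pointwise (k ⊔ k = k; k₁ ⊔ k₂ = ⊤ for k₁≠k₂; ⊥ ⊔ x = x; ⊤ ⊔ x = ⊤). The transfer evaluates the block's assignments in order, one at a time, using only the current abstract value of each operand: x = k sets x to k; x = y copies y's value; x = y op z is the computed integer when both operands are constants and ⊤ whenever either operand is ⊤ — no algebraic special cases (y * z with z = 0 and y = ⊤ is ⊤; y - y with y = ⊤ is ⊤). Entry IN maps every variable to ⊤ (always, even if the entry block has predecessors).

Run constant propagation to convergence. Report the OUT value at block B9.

Answer: {a: ⊤, b: ⊤, c: ⊤, d: 6, e: ⊤, f: ⊤}

Derivation:
Per-block solution:
  B0:  IN=(all ⊤)  OUT={a:-2, d:6; rest ⊤}
  B1:  IN={a:-2, d:6; rest ⊤}  OUT={a:1, d:6, f:-12; rest ⊤}
  B2:  IN={a:1, d:6, f:-12; rest ⊤}  OUT={a:1, c:7, d:6, f:-12; rest ⊤}
  B3:  IN={a:1, c:7, d:6, f:-12; rest ⊤}  OUT={a:-12, c:7, d:6, f:-12; rest ⊤}
  B4:  IN={a:-12, c:7, d:6, f:-12; rest ⊤}  OUT={a:-84, c:7, d:6, f:-12; rest ⊤}
  B5:  IN={a:-84, c:7, d:6, f:-12; rest ⊤}  OUT={a:-84, c:7, d:6, f:3; rest ⊤}
  B6:  IN={a:-84, c:7, d:6, f:3; rest ⊤}  OUT={a:-84, c:7, d:6, e:0, f:3; rest ⊤}
  B7:  IN={d:6; rest ⊤}  OUT={d:6; rest ⊤}
  B8:  IN={d:6; rest ⊤}  OUT={d:6; rest ⊤}
  B9:  IN={d:6; rest ⊤}  OUT={d:6; rest ⊤}

Merge at B9: IN[B9] = OUT[B6] ⊔ OUT[B8] = {a: ⊤, b: ⊤, c: ⊤, d: 6, e: ⊤, f: ⊤}
Applying B9's transfer function to that IN value gives OUT[B9] (row B9 above).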